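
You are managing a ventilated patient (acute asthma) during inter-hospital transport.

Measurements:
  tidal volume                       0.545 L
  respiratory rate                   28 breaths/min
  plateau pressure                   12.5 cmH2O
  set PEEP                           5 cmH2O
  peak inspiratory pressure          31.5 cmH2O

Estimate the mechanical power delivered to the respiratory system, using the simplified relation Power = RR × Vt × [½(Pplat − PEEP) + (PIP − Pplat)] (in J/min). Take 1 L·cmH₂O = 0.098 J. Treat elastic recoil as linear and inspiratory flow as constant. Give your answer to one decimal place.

34.0

Per-breath work = Vt × [½(Pplat−PEEP) + (PIP−Pplat)] = 0.545 × [0.5×7.5 + 19.0] = 0.545 × 22.75 = 12.399 L·cmH2O.
Power = 28 × 12.399 = 347.17 L·cmH2O/min.
× 0.098 J/(L·cmH2O) → 34.023 J/min.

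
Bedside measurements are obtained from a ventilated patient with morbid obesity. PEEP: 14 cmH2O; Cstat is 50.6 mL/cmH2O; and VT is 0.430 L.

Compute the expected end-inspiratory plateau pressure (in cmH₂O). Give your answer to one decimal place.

22.5

Pplat = PEEP + Vt / Cstat = 14 + 430 / 50.6 = 14 + 8.498 = 22.498 cmH2O.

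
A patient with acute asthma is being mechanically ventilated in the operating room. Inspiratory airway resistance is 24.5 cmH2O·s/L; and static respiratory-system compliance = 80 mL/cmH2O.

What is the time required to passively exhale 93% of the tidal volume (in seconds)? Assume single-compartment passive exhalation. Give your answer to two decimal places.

τ = R × C = 24.5 × 80 mL/cmH2O = 24.5 × 0.080 L/cmH2O = 1.96 s.
Exhaled fraction f = 1 − e^(−t/τ) → t = −τ·ln(1 − f) = −1.96·ln(0.07) = 5.212 s.

5.21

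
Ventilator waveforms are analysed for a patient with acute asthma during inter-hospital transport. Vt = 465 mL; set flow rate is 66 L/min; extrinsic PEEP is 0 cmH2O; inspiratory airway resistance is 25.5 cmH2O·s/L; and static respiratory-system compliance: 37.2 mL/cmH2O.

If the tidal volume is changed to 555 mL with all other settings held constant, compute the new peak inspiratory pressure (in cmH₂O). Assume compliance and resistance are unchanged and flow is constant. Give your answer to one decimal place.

43.0

Flow: 66 L/min ÷ 60 = 1.1 L/s.
PIP = Vt/C + R·V̇ + PEEP (constant-flow equation of motion).
Only the elastic term changes: ΔPIP = ΔVt / C = (555 − 465) / 37.2 = 2.419 cmH2O.
Original PIP = 465/37.2 + 25.5×1.1 + 0 = 40.55 cmH2O; new PIP = 40.55 + (2.419) = 42.969 cmH2O.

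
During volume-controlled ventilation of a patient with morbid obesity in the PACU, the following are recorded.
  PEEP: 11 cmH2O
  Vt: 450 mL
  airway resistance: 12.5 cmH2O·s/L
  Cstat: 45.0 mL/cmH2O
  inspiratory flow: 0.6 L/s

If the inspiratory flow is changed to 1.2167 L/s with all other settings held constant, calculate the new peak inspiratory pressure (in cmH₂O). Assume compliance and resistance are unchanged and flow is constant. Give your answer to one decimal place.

36.2

PIP = Vt/C + R·V̇ + PEEP (constant-flow equation of motion).
Only the resistive term changes: ΔPIP = R × ΔV̇ = 12.5 × (1.2167 − 0.6) = 12.5 × 0.6167 = 7.709 cmH2O.
Original PIP = 450/45.0 + 12.5×0.6 + 11 = 28.5 cmH2O; new PIP = 28.5 + (7.709) = 36.209 cmH2O.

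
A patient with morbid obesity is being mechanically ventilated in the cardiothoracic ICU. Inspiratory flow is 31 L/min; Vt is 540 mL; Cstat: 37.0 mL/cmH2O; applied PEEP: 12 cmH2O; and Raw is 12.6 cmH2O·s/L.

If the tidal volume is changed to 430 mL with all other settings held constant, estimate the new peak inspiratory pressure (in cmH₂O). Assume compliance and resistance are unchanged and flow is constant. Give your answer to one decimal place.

30.1

Flow: 31 L/min ÷ 60 = 0.5167 L/s.
PIP = Vt/C + R·V̇ + PEEP (constant-flow equation of motion).
Only the elastic term changes: ΔPIP = ΔVt / C = (430 − 540) / 37.0 = -2.973 cmH2O.
Original PIP = 540/37.0 + 12.6×0.5167 + 12 = 33.105 cmH2O; new PIP = 33.105 + (-2.973) = 30.132 cmH2O.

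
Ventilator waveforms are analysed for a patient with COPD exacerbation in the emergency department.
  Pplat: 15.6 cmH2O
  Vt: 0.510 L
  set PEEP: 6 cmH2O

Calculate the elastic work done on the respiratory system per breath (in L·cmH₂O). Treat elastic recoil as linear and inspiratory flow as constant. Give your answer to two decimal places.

Elastic work ≈ ½ × (Pplat − PEEP) × Vt = 0.5 × (15.6 − 6) × 0.510 L = 0.5 × 9.6 × 0.510 = 2.448 L·cmH2O.

2.45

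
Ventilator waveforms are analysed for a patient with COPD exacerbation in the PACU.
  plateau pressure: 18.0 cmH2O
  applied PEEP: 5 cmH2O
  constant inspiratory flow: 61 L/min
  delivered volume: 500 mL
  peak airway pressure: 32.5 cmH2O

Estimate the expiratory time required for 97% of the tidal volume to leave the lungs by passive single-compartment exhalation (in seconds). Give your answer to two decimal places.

Flow: 61 L/min ÷ 60 = 1.0167 L/s.
R = (PIP − Pplat)/V̇ = (32.5 − 18.0) / 1.0167 = 14.5/1.0167 = 14.262 cmH2O·s/L.
C = Vt/(Pplat − PEEP) = 500.0 / (18.0 − 5) = 500.0/13.0 = 38.462 mL/cmH2O.
τ = R × C = 14.262 × 0.03846 L/cmH2O = 0.5485 s.
t = −τ·ln(1 − 0.97) = −0.5485·ln(0.03) = 1.923 s.

1.92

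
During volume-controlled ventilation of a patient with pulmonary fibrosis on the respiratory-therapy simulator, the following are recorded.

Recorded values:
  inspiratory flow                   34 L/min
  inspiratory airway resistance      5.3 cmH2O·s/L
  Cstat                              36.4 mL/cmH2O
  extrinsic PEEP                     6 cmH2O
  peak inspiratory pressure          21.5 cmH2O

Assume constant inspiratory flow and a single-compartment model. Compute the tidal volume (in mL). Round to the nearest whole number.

455

Flow: 34 L/min ÷ 60 = 0.5667 L/s.
Equation of motion (constant flow): PIP = Vt/C + R·V̇ + PEEP.
Vt/C = PIP − R·V̇ − PEEP = 21.5 − 3.004 − 6 = 12.496 cmH2O.
Vt = C × 12.496 = 36.4 × 12.496 = 454.85 mL.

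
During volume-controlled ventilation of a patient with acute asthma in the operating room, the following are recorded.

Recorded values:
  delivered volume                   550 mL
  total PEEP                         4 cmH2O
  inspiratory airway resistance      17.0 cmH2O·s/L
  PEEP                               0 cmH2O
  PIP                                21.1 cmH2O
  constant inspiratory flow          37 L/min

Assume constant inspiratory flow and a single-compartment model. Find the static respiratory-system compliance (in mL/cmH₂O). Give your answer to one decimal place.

83.1

Flow: 37 L/min ÷ 60 = 0.6167 L/s.
Total PEEP = 4 cmH2O (set 0 + intrinsic 4); this is the baseline alveolar pressure.
Equation of motion (constant flow): PIP = Vt/C + R·V̇ + PEEP.
Vt/C = PIP − R·V̇ − PEEP = 21.1 − 17.0×0.6167 − 4 = 21.1 − 10.484 − 4 = 6.616 cmH2O.
C = Vt / 6.616 = 550 / 6.616 = 83.132 mL/cmH2O.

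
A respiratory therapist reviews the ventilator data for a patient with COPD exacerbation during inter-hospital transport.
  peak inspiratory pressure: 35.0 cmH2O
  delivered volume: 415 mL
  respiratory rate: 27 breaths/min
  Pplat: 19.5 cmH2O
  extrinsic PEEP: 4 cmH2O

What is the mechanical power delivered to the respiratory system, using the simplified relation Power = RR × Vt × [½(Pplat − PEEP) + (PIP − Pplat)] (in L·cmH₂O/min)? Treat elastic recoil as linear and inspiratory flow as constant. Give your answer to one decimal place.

260.5

Per-breath work = Vt × [½(Pplat−PEEP) + (PIP−Pplat)] = 0.415 × [0.5×15.5 + 15.5] = 0.415 × 23.25 = 9.649 L·cmH2O.
Power = 27 × 9.649 = 260.52 L·cmH2O/min.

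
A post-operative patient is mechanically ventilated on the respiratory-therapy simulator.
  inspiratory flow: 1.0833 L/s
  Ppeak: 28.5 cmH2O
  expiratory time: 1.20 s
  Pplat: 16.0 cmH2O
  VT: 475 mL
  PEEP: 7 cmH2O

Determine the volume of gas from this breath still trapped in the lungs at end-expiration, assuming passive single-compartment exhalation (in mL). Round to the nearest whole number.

R = (PIP − Pplat)/V̇ = (28.5 − 16.0) / 1.0833 = 12.5/1.0833 = 11.539 cmH2O·s/L.
C = Vt/(Pplat − PEEP) = 475.0 / (16.0 − 7) = 475.0/9.0 = 52.778 mL/cmH2O.
τ = R × C = 11.539 × 0.05278 L/cmH2O = 0.609 s.
Fraction remaining = e^(−Te/τ) = e^(−1.20/0.609) = 0.1394.
Trapped volume = 475.0 × 0.1394 = 66.215 mL.

66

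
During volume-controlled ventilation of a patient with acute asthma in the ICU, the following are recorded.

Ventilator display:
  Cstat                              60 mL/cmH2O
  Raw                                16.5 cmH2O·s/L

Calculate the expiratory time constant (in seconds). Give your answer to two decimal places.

τ = R × C = 16.5 × 60 mL/cmH2O = 16.5 × 0.060 L/cmH2O = 0.99 s.

0.99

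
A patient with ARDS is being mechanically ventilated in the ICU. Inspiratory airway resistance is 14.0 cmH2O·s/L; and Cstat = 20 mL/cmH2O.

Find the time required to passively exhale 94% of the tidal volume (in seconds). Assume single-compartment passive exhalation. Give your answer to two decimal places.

τ = R × C = 14.0 × 20 mL/cmH2O = 14.0 × 0.020 L/cmH2O = 0.28 s.
Exhaled fraction f = 1 − e^(−t/τ) → t = −τ·ln(1 − f) = −0.28·ln(0.06) = 0.7878 s.

0.79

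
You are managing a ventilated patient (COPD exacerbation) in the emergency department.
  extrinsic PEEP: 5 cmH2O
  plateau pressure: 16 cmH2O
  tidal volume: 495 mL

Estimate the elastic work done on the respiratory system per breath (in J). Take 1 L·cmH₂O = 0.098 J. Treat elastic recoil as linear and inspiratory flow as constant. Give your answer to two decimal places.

0.27

Elastic work ≈ ½ × (Pplat − PEEP) × Vt = 0.5 × (16 − 5) × 0.495 L = 0.5 × 11.0 × 0.495 = 2.723 L·cmH2O.
× 0.098 J/(L·cmH2O) → 0.2669 J.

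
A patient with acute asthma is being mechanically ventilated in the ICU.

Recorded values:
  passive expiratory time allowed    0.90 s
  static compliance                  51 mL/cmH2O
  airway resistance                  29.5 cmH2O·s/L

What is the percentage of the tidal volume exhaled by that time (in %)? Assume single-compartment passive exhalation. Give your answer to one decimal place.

45.0

τ = R × C = 29.5 × 51 mL/cmH2O = 29.5 × 0.051 L/cmH2O = 1.505 s.
Passive exhalation: V(t)/V₀ = e^(−t/τ) = e^(−0.90/1.505) = 0.5499.
Fraction exhaled = 1 − 0.5499 = 0.4501 → 45.01%.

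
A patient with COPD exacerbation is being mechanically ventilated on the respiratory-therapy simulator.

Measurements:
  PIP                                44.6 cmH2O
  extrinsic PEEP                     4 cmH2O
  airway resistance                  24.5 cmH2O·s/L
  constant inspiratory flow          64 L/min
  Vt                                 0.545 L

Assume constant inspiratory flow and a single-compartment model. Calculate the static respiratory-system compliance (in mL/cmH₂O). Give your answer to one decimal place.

Flow: 64 L/min ÷ 60 = 1.0667 L/s.
Equation of motion (constant flow): PIP = Vt/C + R·V̇ + PEEP.
Vt/C = PIP − R·V̇ − PEEP = 44.6 − 24.5×1.0667 − 4 = 44.6 − 26.134 − 4 = 14.466 cmH2O.
C = Vt / 14.466 = 545 / 14.466 = 37.675 mL/cmH2O.

37.7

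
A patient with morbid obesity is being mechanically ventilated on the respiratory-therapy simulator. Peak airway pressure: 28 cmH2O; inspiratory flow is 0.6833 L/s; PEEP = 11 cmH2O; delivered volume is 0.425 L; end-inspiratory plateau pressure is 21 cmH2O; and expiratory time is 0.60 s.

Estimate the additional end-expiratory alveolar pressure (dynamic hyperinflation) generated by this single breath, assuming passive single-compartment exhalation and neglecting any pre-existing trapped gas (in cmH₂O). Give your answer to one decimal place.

R = (PIP − Pplat)/V̇ = (28 − 21) / 0.6833 = 7.0/0.6833 = 10.244 cmH2O·s/L.
C = Vt/(Pplat − PEEP) = 425.0 / (21 − 11) = 425.0/10.0 = 42.5 mL/cmH2O.
τ = R × C = 10.244 × 0.0425 L/cmH2O = 0.4354 s.
Fraction remaining = e^(−Te/τ) = e^(−0.60/0.4354) = 0.2521; trapped volume = 425.0 × 0.2521 = 107.14 mL.
Additional alveolar pressure from trapping ≈ V_trapped / C = 107.14 / 42.5 = 2.521 cmH2O.

2.5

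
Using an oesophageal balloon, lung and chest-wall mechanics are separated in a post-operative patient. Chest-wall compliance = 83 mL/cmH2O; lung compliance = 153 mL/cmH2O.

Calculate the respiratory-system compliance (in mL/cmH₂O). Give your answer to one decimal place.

Lung and chest wall are elastances in series: 1/Crs = 1/CL + 1/Ccw.
1/Crs = 1/153 + 1/83 = 0.01858.
Crs = 53.821 mL/cmH2O.

53.8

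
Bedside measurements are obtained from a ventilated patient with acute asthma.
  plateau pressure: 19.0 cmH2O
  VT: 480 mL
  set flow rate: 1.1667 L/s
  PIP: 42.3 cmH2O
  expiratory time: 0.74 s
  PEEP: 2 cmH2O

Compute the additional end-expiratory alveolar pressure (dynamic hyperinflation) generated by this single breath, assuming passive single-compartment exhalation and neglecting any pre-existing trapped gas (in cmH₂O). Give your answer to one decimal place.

R = (PIP − Pplat)/V̇ = (42.3 − 19.0) / 1.1667 = 23.3/1.1667 = 19.971 cmH2O·s/L.
C = Vt/(Pplat − PEEP) = 480.0 / (19.0 − 2) = 480.0/17.0 = 28.235 mL/cmH2O.
τ = R × C = 19.971 × 0.02824 L/cmH2O = 0.564 s.
Fraction remaining = e^(−Te/τ) = e^(−0.74/0.564) = 0.2693; trapped volume = 480.0 × 0.2693 = 129.26 mL.
Additional alveolar pressure from trapping ≈ V_trapped / C = 129.26 / 28.235 = 4.578 cmH2O.

4.6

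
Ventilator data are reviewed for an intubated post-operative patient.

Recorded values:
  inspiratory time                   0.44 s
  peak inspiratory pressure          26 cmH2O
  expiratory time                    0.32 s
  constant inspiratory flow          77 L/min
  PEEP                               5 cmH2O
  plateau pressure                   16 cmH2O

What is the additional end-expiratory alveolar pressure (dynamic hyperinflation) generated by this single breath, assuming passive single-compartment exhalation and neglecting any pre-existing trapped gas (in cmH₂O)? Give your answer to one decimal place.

4.9

Flow: 77 L/min ÷ 60 = 1.2833 L/s.
Vt = flow × Ti = 1.2833 L/s × 0.44 s × 1000 mL/L = 564.65 mL.
R = (PIP − Pplat)/V̇ = (26 − 16) / 1.2833 = 10.0/1.2833 = 7.792 cmH2O·s/L.
C = Vt/(Pplat − PEEP) = 564.65 / (16 − 5) = 564.65/11.0 = 51.332 mL/cmH2O.
τ = R × C = 7.792 × 0.05133 L/cmH2O = 0.4 s.
Fraction remaining = e^(−Te/τ) = e^(−0.32/0.4) = 0.4493; trapped volume = 564.65 × 0.4493 = 253.7 mL.
Additional alveolar pressure from trapping ≈ V_trapped / C = 253.7 / 51.332 = 4.942 cmH2O.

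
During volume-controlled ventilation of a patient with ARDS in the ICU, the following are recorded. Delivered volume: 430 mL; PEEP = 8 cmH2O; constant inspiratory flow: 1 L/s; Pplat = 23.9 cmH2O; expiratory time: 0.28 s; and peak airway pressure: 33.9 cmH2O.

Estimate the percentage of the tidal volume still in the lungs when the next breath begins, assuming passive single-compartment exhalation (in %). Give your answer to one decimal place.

35.5

R = (PIP − Pplat)/V̇ = (33.9 − 23.9) / 1 = 10.0/1 = 10.0 cmH2O·s/L.
C = Vt/(Pplat − PEEP) = 430.0 / (23.9 − 8) = 430.0/15.9 = 27.044 mL/cmH2O.
τ = R × C = 10.0 × 0.02704 L/cmH2O = 0.2704 s.
Fraction remaining at end-expiration = e^(−Te/τ) = e^(−0.28/0.2704) = 0.355 → 35.5%.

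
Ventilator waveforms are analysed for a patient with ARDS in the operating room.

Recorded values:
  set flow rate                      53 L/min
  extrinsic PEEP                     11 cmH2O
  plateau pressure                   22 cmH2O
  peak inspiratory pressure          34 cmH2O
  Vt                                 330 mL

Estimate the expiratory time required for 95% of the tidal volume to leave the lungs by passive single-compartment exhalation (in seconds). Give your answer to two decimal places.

1.22

Flow: 53 L/min ÷ 60 = 0.8833 L/s.
R = (PIP − Pplat)/V̇ = (34 − 22) / 0.8833 = 12.0/0.8833 = 13.585 cmH2O·s/L.
C = Vt/(Pplat − PEEP) = 330.0 / (22 − 11) = 330.0/11.0 = 30.0 mL/cmH2O.
τ = R × C = 13.585 × 0.03 L/cmH2O = 0.4076 s.
t = −τ·ln(1 − 0.95) = −0.4076·ln(0.05) = 1.221 s.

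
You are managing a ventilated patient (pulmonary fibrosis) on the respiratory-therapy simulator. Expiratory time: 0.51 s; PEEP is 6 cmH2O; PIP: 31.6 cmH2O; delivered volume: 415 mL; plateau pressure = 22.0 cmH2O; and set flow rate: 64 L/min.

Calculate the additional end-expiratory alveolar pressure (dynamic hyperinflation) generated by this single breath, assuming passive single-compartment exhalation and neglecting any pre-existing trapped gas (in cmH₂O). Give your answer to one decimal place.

1.8

Flow: 64 L/min ÷ 60 = 1.0667 L/s.
R = (PIP − Pplat)/V̇ = (31.6 − 22.0) / 1.0667 = 9.6/1.0667 = 9.0 cmH2O·s/L.
C = Vt/(Pplat − PEEP) = 415.0 / (22.0 − 6) = 415.0/16.0 = 25.938 mL/cmH2O.
τ = R × C = 9.0 × 0.02594 L/cmH2O = 0.2335 s.
Fraction remaining = e^(−Te/τ) = e^(−0.51/0.2335) = 0.1126; trapped volume = 415.0 × 0.1126 = 46.729 mL.
Additional alveolar pressure from trapping ≈ V_trapped / C = 46.729 / 25.938 = 1.802 cmH2O.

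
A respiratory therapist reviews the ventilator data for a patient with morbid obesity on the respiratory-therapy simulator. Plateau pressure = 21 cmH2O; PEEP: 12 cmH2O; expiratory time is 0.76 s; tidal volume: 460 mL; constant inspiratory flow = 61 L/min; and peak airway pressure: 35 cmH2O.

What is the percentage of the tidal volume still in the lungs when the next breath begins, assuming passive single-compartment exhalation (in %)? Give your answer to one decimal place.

Flow: 61 L/min ÷ 60 = 1.0167 L/s.
R = (PIP − Pplat)/V̇ = (35 − 21) / 1.0167 = 14.0/1.0167 = 13.77 cmH2O·s/L.
C = Vt/(Pplat − PEEP) = 460.0 / (21 − 12) = 460.0/9.0 = 51.111 mL/cmH2O.
τ = R × C = 13.77 × 0.05111 L/cmH2O = 0.7038 s.
Fraction remaining at end-expiration = e^(−Te/τ) = e^(−0.76/0.7038) = 0.3396 → 33.96%.

34.0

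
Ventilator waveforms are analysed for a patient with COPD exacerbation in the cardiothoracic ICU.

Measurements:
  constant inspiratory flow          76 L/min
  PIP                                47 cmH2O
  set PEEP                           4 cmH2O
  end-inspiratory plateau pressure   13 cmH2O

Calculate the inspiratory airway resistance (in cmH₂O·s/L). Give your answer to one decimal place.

Flow: 76 L/min ÷ 60 = 1.2667 L/s.
Raw = (PIP − Pplat) / flow = (47 − 13) / 1.2667 = 34.0 / 1.2667 = 26.841 cmH2O·s/L.

26.8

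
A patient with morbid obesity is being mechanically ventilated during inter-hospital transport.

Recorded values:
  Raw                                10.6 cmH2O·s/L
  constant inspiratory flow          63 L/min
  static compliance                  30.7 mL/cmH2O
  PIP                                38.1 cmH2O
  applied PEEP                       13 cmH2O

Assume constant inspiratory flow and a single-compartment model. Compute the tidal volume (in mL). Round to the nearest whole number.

429

Flow: 63 L/min ÷ 60 = 1.05 L/s.
Equation of motion (constant flow): PIP = Vt/C + R·V̇ + PEEP.
Vt/C = PIP − R·V̇ − PEEP = 38.1 − 11.13 − 13 = 13.97 cmH2O.
Vt = C × 13.97 = 30.7 × 13.97 = 428.88 mL.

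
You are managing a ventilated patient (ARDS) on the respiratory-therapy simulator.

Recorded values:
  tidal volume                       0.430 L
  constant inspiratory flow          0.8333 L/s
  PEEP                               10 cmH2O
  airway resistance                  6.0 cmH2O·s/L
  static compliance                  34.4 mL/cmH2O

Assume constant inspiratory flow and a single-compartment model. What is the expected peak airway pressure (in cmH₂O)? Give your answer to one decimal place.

Equation of motion (constant flow): PIP = Vt/C + R·V̇ + PEEP.
PIP = 430/34.4 + 6.0×0.8333 + 10 = 12.5 + 5.0 + 10 = 27.5 cmH2O.

27.5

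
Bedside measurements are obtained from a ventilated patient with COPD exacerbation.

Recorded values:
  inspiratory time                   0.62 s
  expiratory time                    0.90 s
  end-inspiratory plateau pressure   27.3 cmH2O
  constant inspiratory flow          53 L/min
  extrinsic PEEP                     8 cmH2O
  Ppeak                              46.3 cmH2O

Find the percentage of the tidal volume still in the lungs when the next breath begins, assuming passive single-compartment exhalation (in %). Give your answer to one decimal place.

22.9

Flow: 53 L/min ÷ 60 = 0.8833 L/s.
Vt = flow × Ti = 0.8833 L/s × 0.62 s × 1000 mL/L = 547.65 mL.
R = (PIP − Pplat)/V̇ = (46.3 − 27.3) / 0.8833 = 19.0/0.8833 = 21.51 cmH2O·s/L.
C = Vt/(Pplat − PEEP) = 547.65 / (27.3 − 8) = 547.65/19.3 = 28.376 mL/cmH2O.
τ = R × C = 21.51 × 0.02838 L/cmH2O = 0.6105 s.
Fraction remaining at end-expiration = e^(−Te/τ) = e^(−0.90/0.6105) = 0.229 → 22.9%.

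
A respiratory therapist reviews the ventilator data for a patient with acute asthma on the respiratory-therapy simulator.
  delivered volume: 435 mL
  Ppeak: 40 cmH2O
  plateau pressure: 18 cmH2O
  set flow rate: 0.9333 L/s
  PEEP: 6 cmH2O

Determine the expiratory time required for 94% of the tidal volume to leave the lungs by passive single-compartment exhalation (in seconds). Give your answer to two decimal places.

R = (PIP − Pplat)/V̇ = (40 − 18) / 0.9333 = 22.0/0.9333 = 23.572 cmH2O·s/L.
C = Vt/(Pplat − PEEP) = 435.0 / (18 − 6) = 435.0/12.0 = 36.25 mL/cmH2O.
τ = R × C = 23.572 × 0.03625 L/cmH2O = 0.8545 s.
t = −τ·ln(1 − 0.94) = −0.8545·ln(0.06) = 2.404 s.

2.40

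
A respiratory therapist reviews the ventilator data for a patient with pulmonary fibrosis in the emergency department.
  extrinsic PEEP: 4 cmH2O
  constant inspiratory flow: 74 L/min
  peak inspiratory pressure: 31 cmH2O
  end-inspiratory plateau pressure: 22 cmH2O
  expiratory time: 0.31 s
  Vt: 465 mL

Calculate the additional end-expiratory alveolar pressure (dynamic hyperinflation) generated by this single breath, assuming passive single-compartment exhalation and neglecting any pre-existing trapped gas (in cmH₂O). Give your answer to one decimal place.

Flow: 74 L/min ÷ 60 = 1.2333 L/s.
R = (PIP − Pplat)/V̇ = (31 − 22) / 1.2333 = 9.0/1.2333 = 7.297 cmH2O·s/L.
C = Vt/(Pplat − PEEP) = 465.0 / (22 − 4) = 465.0/18.0 = 25.833 mL/cmH2O.
τ = R × C = 7.297 × 0.02583 L/cmH2O = 0.1885 s.
Fraction remaining = e^(−Te/τ) = e^(−0.31/0.1885) = 0.1931; trapped volume = 465.0 × 0.1931 = 89.792 mL.
Additional alveolar pressure from trapping ≈ V_trapped / C = 89.792 / 25.833 = 3.476 cmH2O.

3.5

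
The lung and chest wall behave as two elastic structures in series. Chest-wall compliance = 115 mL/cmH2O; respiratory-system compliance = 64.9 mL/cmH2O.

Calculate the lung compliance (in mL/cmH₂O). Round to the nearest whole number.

1/CL = 1/Crs − 1/Ccw.
1/CL = 1/64.9 − 1/115 = 0.006713.
CL = 148.96 mL/cmH2O.

149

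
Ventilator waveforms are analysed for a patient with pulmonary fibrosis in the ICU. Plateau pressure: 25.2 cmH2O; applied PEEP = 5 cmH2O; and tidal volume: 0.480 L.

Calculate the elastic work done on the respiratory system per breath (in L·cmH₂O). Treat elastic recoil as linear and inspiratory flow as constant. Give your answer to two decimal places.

4.85

Elastic work ≈ ½ × (Pplat − PEEP) × Vt = 0.5 × (25.2 − 5) × 0.480 L = 0.5 × 20.2 × 0.480 = 4.848 L·cmH2O.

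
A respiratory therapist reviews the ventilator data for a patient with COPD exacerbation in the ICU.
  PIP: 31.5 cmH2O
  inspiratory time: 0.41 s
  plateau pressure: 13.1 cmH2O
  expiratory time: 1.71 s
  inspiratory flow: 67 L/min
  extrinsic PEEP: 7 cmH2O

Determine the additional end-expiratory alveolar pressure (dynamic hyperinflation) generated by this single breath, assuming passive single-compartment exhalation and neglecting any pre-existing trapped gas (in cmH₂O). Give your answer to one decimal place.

1.5

Flow: 67 L/min ÷ 60 = 1.1167 L/s.
Vt = flow × Ti = 1.1167 L/s × 0.41 s × 1000 mL/L = 457.85 mL.
R = (PIP − Pplat)/V̇ = (31.5 − 13.1) / 1.1167 = 18.4/1.1167 = 16.477 cmH2O·s/L.
C = Vt/(Pplat − PEEP) = 457.85 / (13.1 − 7) = 457.85/6.1 = 75.057 mL/cmH2O.
τ = R × C = 16.477 × 0.07506 L/cmH2O = 1.237 s.
Fraction remaining = e^(−Te/τ) = e^(−1.71/1.237) = 0.251; trapped volume = 457.85 × 0.251 = 114.92 mL.
Additional alveolar pressure from trapping ≈ V_trapped / C = 114.92 / 75.057 = 1.531 cmH2O.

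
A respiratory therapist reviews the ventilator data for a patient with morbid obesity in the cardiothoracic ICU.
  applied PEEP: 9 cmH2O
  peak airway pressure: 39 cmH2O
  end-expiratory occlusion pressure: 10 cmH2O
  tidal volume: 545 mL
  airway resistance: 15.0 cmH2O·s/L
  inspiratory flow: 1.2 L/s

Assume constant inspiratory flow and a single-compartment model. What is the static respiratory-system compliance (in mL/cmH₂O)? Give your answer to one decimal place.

49.5

Total PEEP = 10 cmH2O (set 9 + intrinsic 1); this is the baseline alveolar pressure.
Equation of motion (constant flow): PIP = Vt/C + R·V̇ + PEEP.
Vt/C = PIP − R·V̇ − PEEP = 39 − 15.0×1.2 − 10 = 39 − 18.0 − 10 = 11.0 cmH2O.
C = Vt / 11.0 = 545 / 11.0 = 49.545 mL/cmH2O.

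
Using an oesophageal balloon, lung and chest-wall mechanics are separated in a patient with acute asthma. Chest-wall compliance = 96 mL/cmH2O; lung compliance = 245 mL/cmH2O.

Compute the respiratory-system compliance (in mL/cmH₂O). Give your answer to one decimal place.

69.0

Lung and chest wall are elastances in series: 1/Crs = 1/CL + 1/Ccw.
1/Crs = 1/245 + 1/96 = 0.0145.
Crs = 68.966 mL/cmH2O.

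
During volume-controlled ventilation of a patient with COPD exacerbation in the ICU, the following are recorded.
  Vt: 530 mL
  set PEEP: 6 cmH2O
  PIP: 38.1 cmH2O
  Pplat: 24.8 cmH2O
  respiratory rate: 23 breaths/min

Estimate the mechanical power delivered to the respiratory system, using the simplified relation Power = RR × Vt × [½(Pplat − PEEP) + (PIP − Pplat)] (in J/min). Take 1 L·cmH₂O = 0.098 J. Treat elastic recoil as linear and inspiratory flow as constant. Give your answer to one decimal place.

Per-breath work = Vt × [½(Pplat−PEEP) + (PIP−Pplat)] = 0.530 × [0.5×18.8 + 13.3] = 0.530 × 22.7 = 12.031 L·cmH2O.
Power = 23 × 12.031 = 276.71 L·cmH2O/min.
× 0.098 J/(L·cmH2O) → 27.118 J/min.

27.1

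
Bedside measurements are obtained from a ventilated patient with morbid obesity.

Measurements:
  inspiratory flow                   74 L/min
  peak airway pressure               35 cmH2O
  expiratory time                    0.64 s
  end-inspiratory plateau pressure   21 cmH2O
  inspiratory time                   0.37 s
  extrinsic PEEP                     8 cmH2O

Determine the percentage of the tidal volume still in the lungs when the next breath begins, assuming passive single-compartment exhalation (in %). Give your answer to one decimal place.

Flow: 74 L/min ÷ 60 = 1.2333 L/s.
Vt = flow × Ti = 1.2333 L/s × 0.37 s × 1000 mL/L = 456.32 mL.
R = (PIP − Pplat)/V̇ = (35 − 21) / 1.2333 = 14.0/1.2333 = 11.352 cmH2O·s/L.
C = Vt/(Pplat − PEEP) = 456.32 / (21 − 8) = 456.32/13.0 = 35.102 mL/cmH2O.
τ = R × C = 11.352 × 0.0351 L/cmH2O = 0.3985 s.
Fraction remaining at end-expiration = e^(−Te/τ) = e^(−0.64/0.3985) = 0.2007 → 20.07%.

20.1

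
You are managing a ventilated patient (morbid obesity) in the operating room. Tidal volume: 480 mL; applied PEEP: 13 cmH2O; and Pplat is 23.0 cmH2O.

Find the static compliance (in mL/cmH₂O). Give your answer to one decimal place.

48.0

Cstat = Vt / (Pplat − PEEP) = 480 / (23.0 − 13) = 480 / 10.0 = 48.0 mL/cmH2O.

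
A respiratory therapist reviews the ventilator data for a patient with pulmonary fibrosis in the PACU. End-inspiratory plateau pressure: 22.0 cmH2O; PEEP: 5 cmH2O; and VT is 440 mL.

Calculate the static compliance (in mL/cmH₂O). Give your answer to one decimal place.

25.9

Cstat = Vt / (Pplat − PEEP) = 440 / (22.0 − 5) = 440 / 17.0 = 25.882 mL/cmH2O.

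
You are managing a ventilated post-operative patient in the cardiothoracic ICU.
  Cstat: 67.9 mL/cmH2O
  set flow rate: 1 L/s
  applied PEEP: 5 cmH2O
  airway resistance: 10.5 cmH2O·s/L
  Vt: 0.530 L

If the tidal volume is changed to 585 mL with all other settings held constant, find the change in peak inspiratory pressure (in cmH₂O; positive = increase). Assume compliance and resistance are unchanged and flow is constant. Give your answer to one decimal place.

0.8

PIP = Vt/C + R·V̇ + PEEP (constant-flow equation of motion).
Only the elastic term changes: ΔPIP = ΔVt / C = (585 − 530) / 67.9 = 0.81 cmH2O.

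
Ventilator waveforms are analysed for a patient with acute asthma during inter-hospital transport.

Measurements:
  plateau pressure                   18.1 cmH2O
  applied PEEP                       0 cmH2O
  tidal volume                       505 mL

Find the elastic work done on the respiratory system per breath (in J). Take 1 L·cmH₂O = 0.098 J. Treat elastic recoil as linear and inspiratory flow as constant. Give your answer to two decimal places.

0.45

Elastic work ≈ ½ × (Pplat − PEEP) × Vt = 0.5 × (18.1 − 0) × 0.505 L = 0.5 × 18.1 × 0.505 = 4.57 L·cmH2O.
× 0.098 J/(L·cmH2O) → 0.4479 J.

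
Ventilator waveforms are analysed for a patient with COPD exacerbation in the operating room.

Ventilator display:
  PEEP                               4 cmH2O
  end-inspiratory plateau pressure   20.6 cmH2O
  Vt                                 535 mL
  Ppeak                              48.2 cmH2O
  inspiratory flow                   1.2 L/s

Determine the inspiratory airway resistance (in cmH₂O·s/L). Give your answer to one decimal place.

Raw = (PIP − Pplat) / flow = (48.2 − 20.6) / 1.2 = 27.6 / 1.2 = 23.0 cmH2O·s/L.

23.0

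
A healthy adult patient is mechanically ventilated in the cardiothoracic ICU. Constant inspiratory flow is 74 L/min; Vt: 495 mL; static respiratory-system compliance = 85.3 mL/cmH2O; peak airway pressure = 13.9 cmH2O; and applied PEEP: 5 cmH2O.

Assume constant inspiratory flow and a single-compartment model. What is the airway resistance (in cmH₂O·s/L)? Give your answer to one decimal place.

Flow: 74 L/min ÷ 60 = 1.2333 L/s.
Equation of motion (constant flow): PIP = Vt/C + R·V̇ + PEEP.
R·V̇ = PIP − Vt/C − PEEP = 13.9 − 495/85.3 − 5 = 13.9 − 5.803 − 5 = 3.097 cmH2O.
R = 3.097 / 1.2333 = 2.511 cmH2O·s/L.

2.5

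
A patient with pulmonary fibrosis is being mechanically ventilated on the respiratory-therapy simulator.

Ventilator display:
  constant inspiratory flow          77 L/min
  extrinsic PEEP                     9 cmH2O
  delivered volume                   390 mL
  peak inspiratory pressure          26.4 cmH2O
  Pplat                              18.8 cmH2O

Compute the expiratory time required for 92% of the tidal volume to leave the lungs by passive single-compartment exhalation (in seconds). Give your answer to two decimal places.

0.60

Flow: 77 L/min ÷ 60 = 1.2833 L/s.
R = (PIP − Pplat)/V̇ = (26.4 − 18.8) / 1.2833 = 7.6/1.2833 = 5.922 cmH2O·s/L.
C = Vt/(Pplat − PEEP) = 390.0 / (18.8 − 9) = 390.0/9.8 = 39.796 mL/cmH2O.
τ = R × C = 5.922 × 0.0398 L/cmH2O = 0.2357 s.
t = −τ·ln(1 − 0.92) = −0.2357·ln(0.08) = 0.5953 s.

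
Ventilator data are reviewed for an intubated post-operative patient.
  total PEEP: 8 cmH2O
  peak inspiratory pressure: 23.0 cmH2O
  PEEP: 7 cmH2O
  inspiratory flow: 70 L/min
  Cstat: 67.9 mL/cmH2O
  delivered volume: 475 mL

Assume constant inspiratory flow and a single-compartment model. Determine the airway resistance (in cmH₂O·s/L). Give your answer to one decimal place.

Flow: 70 L/min ÷ 60 = 1.1667 L/s.
Total PEEP = 8 cmH2O (set 7 + intrinsic 1); this is the baseline alveolar pressure.
Equation of motion (constant flow): PIP = Vt/C + R·V̇ + PEEP.
R·V̇ = PIP − Vt/C − PEEP = 23.0 − 475/67.9 − 8 = 23.0 − 6.996 − 8 = 8.004 cmH2O.
R = 8.004 / 1.1667 = 6.86 cmH2O·s/L.

6.9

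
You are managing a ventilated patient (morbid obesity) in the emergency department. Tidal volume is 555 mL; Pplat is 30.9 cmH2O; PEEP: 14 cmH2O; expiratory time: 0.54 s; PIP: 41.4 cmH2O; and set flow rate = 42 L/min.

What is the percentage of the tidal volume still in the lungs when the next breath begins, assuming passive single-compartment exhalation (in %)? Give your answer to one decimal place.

Flow: 42 L/min ÷ 60 = 0.7 L/s.
R = (PIP − Pplat)/V̇ = (41.4 − 30.9) / 0.7 = 10.5/0.7 = 15.0 cmH2O·s/L.
C = Vt/(Pplat − PEEP) = 555.0 / (30.9 − 14) = 555.0/16.9 = 32.84 mL/cmH2O.
τ = R × C = 15.0 × 0.03284 L/cmH2O = 0.4926 s.
Fraction remaining at end-expiration = e^(−Te/τ) = e^(−0.54/0.4926) = 0.3341 → 33.41%.

33.4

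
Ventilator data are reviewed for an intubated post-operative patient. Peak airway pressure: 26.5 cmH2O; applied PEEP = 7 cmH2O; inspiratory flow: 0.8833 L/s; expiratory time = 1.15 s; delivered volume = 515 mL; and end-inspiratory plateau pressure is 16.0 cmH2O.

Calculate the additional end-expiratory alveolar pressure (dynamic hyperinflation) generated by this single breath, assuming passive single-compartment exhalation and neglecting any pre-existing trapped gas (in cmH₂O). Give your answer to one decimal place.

1.7

R = (PIP − Pplat)/V̇ = (26.5 − 16.0) / 0.8833 = 10.5/0.8833 = 11.887 cmH2O·s/L.
C = Vt/(Pplat − PEEP) = 515.0 / (16.0 − 7) = 515.0/9.0 = 57.222 mL/cmH2O.
τ = R × C = 11.887 × 0.05722 L/cmH2O = 0.6802 s.
Fraction remaining = e^(−Te/τ) = e^(−1.15/0.6802) = 0.1844; trapped volume = 515.0 × 0.1844 = 94.966 mL.
Additional alveolar pressure from trapping ≈ V_trapped / C = 94.966 / 57.222 = 1.66 cmH2O.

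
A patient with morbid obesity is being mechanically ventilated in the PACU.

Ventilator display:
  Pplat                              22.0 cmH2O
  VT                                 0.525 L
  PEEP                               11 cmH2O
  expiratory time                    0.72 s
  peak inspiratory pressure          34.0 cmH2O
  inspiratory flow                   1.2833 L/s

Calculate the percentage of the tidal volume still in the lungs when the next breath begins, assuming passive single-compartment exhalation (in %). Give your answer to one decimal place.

R = (PIP − Pplat)/V̇ = (34.0 − 22.0) / 1.2833 = 12.0/1.2833 = 9.351 cmH2O·s/L.
C = Vt/(Pplat − PEEP) = 525.0 / (22.0 − 11) = 525.0/11.0 = 47.727 mL/cmH2O.
τ = R × C = 9.351 × 0.04773 L/cmH2O = 0.4463 s.
Fraction remaining at end-expiration = e^(−Te/τ) = e^(−0.72/0.4463) = 0.1992 → 19.92%.

19.9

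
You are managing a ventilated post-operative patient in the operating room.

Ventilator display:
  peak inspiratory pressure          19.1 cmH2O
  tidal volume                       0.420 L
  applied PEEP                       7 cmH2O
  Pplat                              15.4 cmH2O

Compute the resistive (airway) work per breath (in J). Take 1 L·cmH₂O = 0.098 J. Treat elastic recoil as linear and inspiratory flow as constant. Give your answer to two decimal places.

0.15

With constant inspiratory flow the resistive pressure is constant at PIP − Pplat = 19.1 − 15.4 = 3.7 cmH2O, so resistive work = 3.7 × 0.420 = 1.554 L·cmH2O.
× 0.098 J/(L·cmH2O) → 0.1523 J.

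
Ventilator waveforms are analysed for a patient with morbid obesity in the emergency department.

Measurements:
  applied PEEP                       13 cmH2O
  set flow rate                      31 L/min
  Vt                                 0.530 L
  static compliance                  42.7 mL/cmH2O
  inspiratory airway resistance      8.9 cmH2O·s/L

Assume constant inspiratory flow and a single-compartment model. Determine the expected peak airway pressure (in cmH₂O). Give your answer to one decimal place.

30.0

Flow: 31 L/min ÷ 60 = 0.5167 L/s.
Equation of motion (constant flow): PIP = Vt/C + R·V̇ + PEEP.
PIP = 530/42.7 + 8.9×0.5167 + 13 = 12.412 + 4.599 + 13 = 30.011 cmH2O.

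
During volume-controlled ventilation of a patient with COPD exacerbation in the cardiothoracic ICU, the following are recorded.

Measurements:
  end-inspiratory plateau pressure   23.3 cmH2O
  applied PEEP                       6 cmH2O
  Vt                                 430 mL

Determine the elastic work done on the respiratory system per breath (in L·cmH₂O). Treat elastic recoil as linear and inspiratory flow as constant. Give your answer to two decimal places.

Elastic work ≈ ½ × (Pplat − PEEP) × Vt = 0.5 × (23.3 − 6) × 0.430 L = 0.5 × 17.3 × 0.430 = 3.72 L·cmH2O.

3.72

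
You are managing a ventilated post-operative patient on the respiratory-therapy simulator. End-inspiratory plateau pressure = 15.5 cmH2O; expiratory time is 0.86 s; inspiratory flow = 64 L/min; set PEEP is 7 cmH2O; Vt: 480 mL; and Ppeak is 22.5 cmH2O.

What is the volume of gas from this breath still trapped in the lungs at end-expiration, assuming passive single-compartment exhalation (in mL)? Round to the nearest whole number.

47

Flow: 64 L/min ÷ 60 = 1.0667 L/s.
R = (PIP − Pplat)/V̇ = (22.5 − 15.5) / 1.0667 = 7.0/1.0667 = 6.562 cmH2O·s/L.
C = Vt/(Pplat − PEEP) = 480.0 / (15.5 − 7) = 480.0/8.5 = 56.471 mL/cmH2O.
τ = R × C = 6.562 × 0.05647 L/cmH2O = 0.3706 s.
Fraction remaining = e^(−Te/τ) = e^(−0.86/0.3706) = 0.09822.
Trapped volume = 480.0 × 0.09822 = 47.146 mL.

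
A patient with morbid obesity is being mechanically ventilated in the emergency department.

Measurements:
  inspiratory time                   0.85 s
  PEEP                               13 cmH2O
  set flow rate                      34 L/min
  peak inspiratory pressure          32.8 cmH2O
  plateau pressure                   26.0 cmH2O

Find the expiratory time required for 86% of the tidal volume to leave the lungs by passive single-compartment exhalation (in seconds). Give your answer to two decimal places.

0.87

Flow: 34 L/min ÷ 60 = 0.5667 L/s.
Vt = flow × Ti = 0.5667 L/s × 0.85 s × 1000 mL/L = 481.7 mL.
R = (PIP − Pplat)/V̇ = (32.8 − 26.0) / 0.5667 = 6.8/0.5667 = 11.999 cmH2O·s/L.
C = Vt/(Pplat − PEEP) = 481.7 / (26.0 − 13) = 481.7/13.0 = 37.054 mL/cmH2O.
τ = R × C = 11.999 × 0.03705 L/cmH2O = 0.4446 s.
t = −τ·ln(1 − 0.86) = −0.4446·ln(0.14) = 0.8741 s.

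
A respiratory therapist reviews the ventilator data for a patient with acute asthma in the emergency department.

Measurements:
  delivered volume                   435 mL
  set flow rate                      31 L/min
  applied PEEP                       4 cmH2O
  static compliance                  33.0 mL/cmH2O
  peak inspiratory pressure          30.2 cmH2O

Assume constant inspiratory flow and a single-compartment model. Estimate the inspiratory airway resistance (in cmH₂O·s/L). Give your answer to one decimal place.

25.2

Flow: 31 L/min ÷ 60 = 0.5167 L/s.
Equation of motion (constant flow): PIP = Vt/C + R·V̇ + PEEP.
R·V̇ = PIP − Vt/C − PEEP = 30.2 − 435/33.0 − 4 = 30.2 − 13.182 − 4 = 13.018 cmH2O.
R = 13.018 / 0.5167 = 25.195 cmH2O·s/L.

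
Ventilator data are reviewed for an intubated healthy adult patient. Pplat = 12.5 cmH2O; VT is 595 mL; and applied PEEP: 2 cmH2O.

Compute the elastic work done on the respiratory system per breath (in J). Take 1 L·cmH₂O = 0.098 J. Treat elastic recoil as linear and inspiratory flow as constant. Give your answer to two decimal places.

0.31

Elastic work ≈ ½ × (Pplat − PEEP) × Vt = 0.5 × (12.5 − 2) × 0.595 L = 0.5 × 10.5 × 0.595 = 3.124 L·cmH2O.
× 0.098 J/(L·cmH2O) → 0.3062 J.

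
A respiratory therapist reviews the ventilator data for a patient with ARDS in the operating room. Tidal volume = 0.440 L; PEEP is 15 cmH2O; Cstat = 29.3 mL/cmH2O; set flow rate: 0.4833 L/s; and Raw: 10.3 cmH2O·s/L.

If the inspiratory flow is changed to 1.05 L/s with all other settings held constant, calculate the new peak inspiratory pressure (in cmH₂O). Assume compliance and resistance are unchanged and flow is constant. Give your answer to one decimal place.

40.8

PIP = Vt/C + R·V̇ + PEEP (constant-flow equation of motion).
Only the resistive term changes: ΔPIP = R × ΔV̇ = 10.3 × (1.05 − 0.4833) = 10.3 × 0.5667 = 5.837 cmH2O.
Original PIP = 440/29.3 + 10.3×0.4833 + 15 = 34.995 cmH2O; new PIP = 34.995 + (5.837) = 40.832 cmH2O.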